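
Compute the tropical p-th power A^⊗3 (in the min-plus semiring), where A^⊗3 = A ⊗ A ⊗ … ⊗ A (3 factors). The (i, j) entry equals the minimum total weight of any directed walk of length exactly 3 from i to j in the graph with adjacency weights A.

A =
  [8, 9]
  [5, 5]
A^⊗3 =
  [19, 19]
  [15, 15]

Each entry (A^⊗3)_ij equals the minimum over all length-3 walks i = v_0 → v_1 → … → v_3 = j of Σ_t A[v_t][v_{t+1}]. For example, for (i, j) = (0, 1) we minimise over 4 possible intermediate vertex sequences; the minimum is 19, attained along the walk 0 → 1 → 1 → 1.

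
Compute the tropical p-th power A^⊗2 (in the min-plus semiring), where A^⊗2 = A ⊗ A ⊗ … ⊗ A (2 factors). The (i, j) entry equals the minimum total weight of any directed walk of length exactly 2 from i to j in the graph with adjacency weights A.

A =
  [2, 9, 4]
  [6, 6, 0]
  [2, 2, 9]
A^⊗2 =
  [4, 6, 6]
  [2, 2, 6]
  [4, 8, 2]

Each entry (A^⊗2)_ij equals the minimum over all length-2 walks i = v_0 → v_1 → … → v_2 = j of Σ_t A[v_t][v_{t+1}]. For example, for (i, j) = (0, 2) we minimise over 3 possible intermediate vertex sequences; the minimum is 6, attained along the walk 0 → 0 → 2.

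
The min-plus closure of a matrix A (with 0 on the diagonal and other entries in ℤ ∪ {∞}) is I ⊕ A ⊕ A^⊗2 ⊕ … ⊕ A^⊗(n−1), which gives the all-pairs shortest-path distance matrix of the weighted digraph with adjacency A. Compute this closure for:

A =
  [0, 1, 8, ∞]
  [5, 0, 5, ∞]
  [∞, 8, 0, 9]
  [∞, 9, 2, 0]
Closure =
  [0, 1, 6, 15]
  [5, 0, 5, 14]
  [13, 8, 0, 9]
  [14, 9, 2, 0]

This is the Floyd-Warshall all-pairs shortest-path computation. For each intermediate vertex k = 0, 1, …, 3, update dist[i][j] ← min(dist[i][j], dist[i][k] + dist[k][j]). The final matrix gives, for each (i, j), the minimum total weight of any directed path from i to j (possibly empty when i = j).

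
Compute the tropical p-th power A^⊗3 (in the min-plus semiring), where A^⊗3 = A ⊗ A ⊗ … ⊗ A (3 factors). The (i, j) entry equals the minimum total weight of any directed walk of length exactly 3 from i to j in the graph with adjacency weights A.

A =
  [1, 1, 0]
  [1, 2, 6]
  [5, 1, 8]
A^⊗3 =
  [2, 2, 2]
  [3, 2, 2]
  [3, 3, 2]

Each entry (A^⊗3)_ij equals the minimum over all length-3 walks i = v_0 → v_1 → … → v_3 = j of Σ_t A[v_t][v_{t+1}]. For example, for (i, j) = (0, 2) we minimise over 9 possible intermediate vertex sequences; the minimum is 2, attained along the walk 0 → 0 → 0 → 2.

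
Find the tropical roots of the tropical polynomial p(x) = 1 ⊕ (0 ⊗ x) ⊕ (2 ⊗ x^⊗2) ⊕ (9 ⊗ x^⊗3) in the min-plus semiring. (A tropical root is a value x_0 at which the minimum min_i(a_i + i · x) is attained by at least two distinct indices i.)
Roots: {-7, -2, 1}

Each tropical root is a break point of the lower envelope of the lines y = a_i + i · x (there are 4 lines, with slopes 0, 1, ..., 3). Only the lines that attain the minimum somewhere contribute to roots; other lines are dominated. Here the surviving (envelope) indices are i = 3, i = 2, i = 1, i = 0.
Intersections between consecutive envelope lines give the roots: for adjacent envelope indices i < j the intersection is x = (a_i − a_j) / (j − i). Reading off the sorted break points: {-7, -2, 1}.
Verification: at each break x_0, at least two indices attain the minimum of min_i(a_i + i · x_0).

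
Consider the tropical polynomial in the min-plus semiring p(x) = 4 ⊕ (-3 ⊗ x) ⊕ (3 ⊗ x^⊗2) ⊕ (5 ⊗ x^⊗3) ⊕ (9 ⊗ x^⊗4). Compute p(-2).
p(-2) = -5

A tropical monomial a ⊗ x^⊗i evaluates to a + i · x. Evaluating each term at x = -2:
  Term 0 contributes 4 + 0 · -2 = 4
  Term 1 contributes -3 + 1 · -2 = -5
  Term 2 contributes 3 + 2 · -2 = -1
  Term 3 contributes 5 + 3 · -2 = -1
  Term 4 contributes 9 + 4 · -2 = 1
p(-2) = ⊕ of these = min[4, -5, -1, -1, 1] = -5.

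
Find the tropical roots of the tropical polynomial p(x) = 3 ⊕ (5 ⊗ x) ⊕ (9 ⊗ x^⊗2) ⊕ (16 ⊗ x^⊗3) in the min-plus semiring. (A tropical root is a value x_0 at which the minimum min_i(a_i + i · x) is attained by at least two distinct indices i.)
Roots: {-7, -4, -2}

Each tropical root is a break point of the lower envelope of the lines y = a_i + i · x (there are 4 lines, with slopes 0, 1, ..., 3). Only the lines that attain the minimum somewhere contribute to roots; other lines are dominated. Here the surviving (envelope) indices are i = 3, i = 2, i = 1, i = 0.
Intersections between consecutive envelope lines give the roots: for adjacent envelope indices i < j the intersection is x = (a_i − a_j) / (j − i). Reading off the sorted break points: {-7, -4, -2}.
Verification: at each break x_0, at least two indices attain the minimum of min_i(a_i + i · x_0).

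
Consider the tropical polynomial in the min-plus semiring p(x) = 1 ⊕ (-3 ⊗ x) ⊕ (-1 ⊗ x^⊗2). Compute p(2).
p(2) = -1

A tropical monomial a ⊗ x^⊗i evaluates to a + i · x. Evaluating each term at x = 2:
  Term 0 contributes 1 + 0 · 2 = 1
  Term 1 contributes -3 + 1 · 2 = -1
  Term 2 contributes -1 + 2 · 2 = 3
p(2) = ⊕ of these = min[1, -1, 3] = -1.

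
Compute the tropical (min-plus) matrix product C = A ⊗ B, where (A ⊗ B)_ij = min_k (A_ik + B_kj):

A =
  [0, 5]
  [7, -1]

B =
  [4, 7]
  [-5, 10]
A ⊗ B =
  [0, 7]
  [-6, 9]

Apply the min-plus product entry-by-entry:
  C[0][0] = min over k of (A[0][0] + B[0][0] = 0 + 4 = 4, A[0][1] + B[1][0] = 5 + -5 = 0) = 0 (attained at k = 1)
  C[0][1] = min over k of (A[0][0] + B[0][1] = 0 + 7 = 7, A[0][1] + B[1][1] = 5 + 10 = 15) = 7 (attained at k = 0)
  C[1][0] = min over k of (A[1][0] + B[0][0] = 7 + 4 = 11, A[1][1] + B[1][0] = -1 + -5 = -6) = -6 (attained at k = 1)
  C[1][1] = min over k of (A[1][0] + B[0][1] = 7 + 7 = 14, A[1][1] + B[1][1] = -1 + 10 = 9) = 9 (attained at k = 1)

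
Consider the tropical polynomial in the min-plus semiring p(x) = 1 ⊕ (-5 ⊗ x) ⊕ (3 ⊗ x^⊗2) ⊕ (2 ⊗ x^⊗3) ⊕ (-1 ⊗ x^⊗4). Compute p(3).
p(3) = -2

A tropical monomial a ⊗ x^⊗i evaluates to a + i · x. Evaluating each term at x = 3:
  Term 0 contributes 1 + 0 · 3 = 1
  Term 1 contributes -5 + 1 · 3 = -2
  Term 2 contributes 3 + 2 · 3 = 9
  Term 3 contributes 2 + 3 · 3 = 11
  Term 4 contributes -1 + 4 · 3 = 11
p(3) = ⊕ of these = min[1, -2, 9, 11, 11] = -2.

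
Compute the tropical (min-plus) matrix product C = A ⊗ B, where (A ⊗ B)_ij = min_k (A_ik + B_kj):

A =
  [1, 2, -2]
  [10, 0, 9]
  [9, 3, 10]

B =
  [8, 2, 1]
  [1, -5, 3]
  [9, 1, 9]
A ⊗ B =
  [3, -3, 2]
  [1, -5, 3]
  [4, -2, 6]

Apply the min-plus product entry-by-entry:
  C[0][0] = min over k of (A[0][0] + B[0][0] = 1 + 8 = 9, A[0][1] + B[1][0] = 2 + 1 = 3, A[0][2] + B[2][0] = -2 + 9 = 7) = 3 (attained at k = 1)
  C[0][1] = min over k of (A[0][0] + B[0][1] = 1 + 2 = 3, A[0][1] + B[1][1] = 2 + -5 = -3, A[0][2] + B[2][1] = -2 + 1 = -1) = -3 (attained at k = 1)
  C[0][2] = min over k of (A[0][0] + B[0][2] = 1 + 1 = 2, A[0][1] + B[1][2] = 2 + 3 = 5, A[0][2] + B[2][2] = -2 + 9 = 7) = 2 (attained at k = 0)
  C[1][0] = min over k of (A[1][0] + B[0][0] = 10 + 8 = 18, A[1][1] + B[1][0] = 0 + 1 = 1, A[1][2] + B[2][0] = 9 + 9 = 18) = 1 (attained at k = 1)
  C[1][1] = min over k of (A[1][0] + B[0][1] = 10 + 2 = 12, A[1][1] + B[1][1] = 0 + -5 = -5, A[1][2] + B[2][1] = 9 + 1 = 10) = -5 (attained at k = 1)
  C[1][2] = min over k of (A[1][0] + B[0][2] = 10 + 1 = 11, A[1][1] + B[1][2] = 0 + 3 = 3, A[1][2] + B[2][2] = 9 + 9 = 18) = 3 (attained at k = 1)
  C[2][0] = min over k of (A[2][0] + B[0][0] = 9 + 8 = 17, A[2][1] + B[1][0] = 3 + 1 = 4, A[2][2] + B[2][0] = 10 + 9 = 19) = 4 (attained at k = 1)
  C[2][1] = min over k of (A[2][0] + B[0][1] = 9 + 2 = 11, A[2][1] + B[1][1] = 3 + -5 = -2, A[2][2] + B[2][1] = 10 + 1 = 11) = -2 (attained at k = 1)
  C[2][2] = min over k of (A[2][0] + B[0][2] = 9 + 1 = 10, A[2][1] + B[1][2] = 3 + 3 = 6, A[2][2] + B[2][2] = 10 + 9 = 19) = 6 (attained at k = 1)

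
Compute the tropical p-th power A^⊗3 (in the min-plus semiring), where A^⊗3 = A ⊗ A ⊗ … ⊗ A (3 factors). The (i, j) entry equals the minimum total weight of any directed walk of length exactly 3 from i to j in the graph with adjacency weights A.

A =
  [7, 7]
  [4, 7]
A^⊗3 =
  [18, 18]
  [15, 18]

Each entry (A^⊗3)_ij equals the minimum over all length-3 walks i = v_0 → v_1 → … → v_3 = j of Σ_t A[v_t][v_{t+1}]. For example, for (i, j) = (0, 1) we minimise over 4 possible intermediate vertex sequences; the minimum is 18, attained along the walk 0 → 1 → 0 → 1.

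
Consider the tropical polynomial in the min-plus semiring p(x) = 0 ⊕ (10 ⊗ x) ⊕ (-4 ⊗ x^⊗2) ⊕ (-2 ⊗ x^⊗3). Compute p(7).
p(7) = 0

A tropical monomial a ⊗ x^⊗i evaluates to a + i · x. Evaluating each term at x = 7:
  Term 0 contributes 0 + 0 · 7 = 0
  Term 1 contributes 10 + 1 · 7 = 17
  Term 2 contributes -4 + 2 · 7 = 10
  Term 3 contributes -2 + 3 · 7 = 19
p(7) = ⊕ of these = min[0, 17, 10, 19] = 0.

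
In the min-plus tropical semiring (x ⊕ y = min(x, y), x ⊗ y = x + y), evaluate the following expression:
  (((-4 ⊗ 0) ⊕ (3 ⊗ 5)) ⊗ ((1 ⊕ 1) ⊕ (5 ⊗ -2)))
(((-4 ⊗ 0) ⊕ (3 ⊗ 5)) ⊗ ((1 ⊕ 1) ⊕ (5 ⊗ -2))) = -3

Expand innermost to outermost. Recall ⊕ takes the minimum of its arguments and ⊗ takes their sum. Working out the expression (((-4 ⊗ 0) ⊕ (3 ⊗ 5)) ⊗ ((1 ⊕ 1) ⊕ (5 ⊗ -2))) gives -3.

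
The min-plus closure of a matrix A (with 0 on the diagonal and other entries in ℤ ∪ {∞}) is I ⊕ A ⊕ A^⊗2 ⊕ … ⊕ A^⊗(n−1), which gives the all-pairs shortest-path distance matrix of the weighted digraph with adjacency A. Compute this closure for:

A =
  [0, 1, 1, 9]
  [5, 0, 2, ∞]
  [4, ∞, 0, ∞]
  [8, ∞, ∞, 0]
Closure =
  [0, 1, 1, 9]
  [5, 0, 2, 14]
  [4, 5, 0, 13]
  [8, 9, 9, 0]

This is the Floyd-Warshall all-pairs shortest-path computation. For each intermediate vertex k = 0, 1, …, 3, update dist[i][j] ← min(dist[i][j], dist[i][k] + dist[k][j]). The final matrix gives, for each (i, j), the minimum total weight of any directed path from i to j (possibly empty when i = j).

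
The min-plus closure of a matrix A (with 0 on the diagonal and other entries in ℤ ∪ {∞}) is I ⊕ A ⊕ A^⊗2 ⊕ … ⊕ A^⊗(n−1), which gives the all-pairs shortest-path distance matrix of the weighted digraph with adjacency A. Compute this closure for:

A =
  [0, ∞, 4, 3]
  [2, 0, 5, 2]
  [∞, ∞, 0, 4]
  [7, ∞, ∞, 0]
Closure =
  [0, ∞, 4, 3]
  [2, 0, 5, 2]
  [11, ∞, 0, 4]
  [7, ∞, 11, 0]

This is the Floyd-Warshall all-pairs shortest-path computation. For each intermediate vertex k = 0, 1, …, 3, update dist[i][j] ← min(dist[i][j], dist[i][k] + dist[k][j]). The final matrix gives, for each (i, j), the minimum total weight of any directed path from i to j (possibly empty when i = j).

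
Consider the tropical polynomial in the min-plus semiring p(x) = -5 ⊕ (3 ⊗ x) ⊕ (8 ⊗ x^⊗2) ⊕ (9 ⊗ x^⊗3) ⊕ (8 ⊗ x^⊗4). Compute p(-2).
p(-2) = -5

A tropical monomial a ⊗ x^⊗i evaluates to a + i · x. Evaluating each term at x = -2:
  Term 0 contributes -5 + 0 · -2 = -5
  Term 1 contributes 3 + 1 · -2 = 1
  Term 2 contributes 8 + 2 · -2 = 4
  Term 3 contributes 9 + 3 · -2 = 3
  Term 4 contributes 8 + 4 · -2 = 0
p(-2) = ⊕ of these = min[-5, 1, 4, 3, 0] = -5.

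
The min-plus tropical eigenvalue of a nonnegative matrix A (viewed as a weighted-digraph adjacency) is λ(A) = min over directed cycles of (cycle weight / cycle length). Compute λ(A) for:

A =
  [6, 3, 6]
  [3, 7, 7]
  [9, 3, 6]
λ(A) = 3

Enumerate directed cycles and compute their means (weight / length). Sample:
  cycle 0 → 0: weight = 6, length = 1, mean = 6/1 ≈ 6.000
  cycle 1 → 1: weight = 7, length = 1, mean = 7/1 ≈ 7.000
  cycle 2 → 2: weight = 6, length = 1, mean = 6/1 ≈ 6.000
  cycle 0 → 1 → 0: weight = 6, length = 2, mean = 6/2 ≈ 3.000
  cycle 0 → 2 → 0: weight = 15, length = 2, mean = 15/2 ≈ 7.500
  cycle 1 → 0 → 1: weight = 6, length = 2, mean = 6/2 ≈ 3.000
Minimum mean = 3.000, attained e.g. along the cycle 0 → 1 → 0 with weight 6 and length 2. So λ(A) = 6/2 = 3.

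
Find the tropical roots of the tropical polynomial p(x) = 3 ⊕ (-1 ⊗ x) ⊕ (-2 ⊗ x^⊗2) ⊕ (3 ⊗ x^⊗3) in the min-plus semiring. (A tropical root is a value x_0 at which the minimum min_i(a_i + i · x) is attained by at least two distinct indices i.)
Roots: {-5, 1, 4}

Each tropical root is a break point of the lower envelope of the lines y = a_i + i · x (there are 4 lines, with slopes 0, 1, ..., 3). Only the lines that attain the minimum somewhere contribute to roots; other lines are dominated. Here the surviving (envelope) indices are i = 3, i = 2, i = 1, i = 0.
Intersections between consecutive envelope lines give the roots: for adjacent envelope indices i < j the intersection is x = (a_i − a_j) / (j − i). Reading off the sorted break points: {-5, 1, 4}.
Verification: at each break x_0, at least two indices attain the minimum of min_i(a_i + i · x_0).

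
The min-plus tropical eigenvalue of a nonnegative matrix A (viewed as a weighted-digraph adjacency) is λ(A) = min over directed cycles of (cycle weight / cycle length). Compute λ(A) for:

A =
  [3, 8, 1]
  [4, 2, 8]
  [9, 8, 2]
λ(A) = 2

Enumerate directed cycles and compute their means (weight / length). Sample:
  cycle 0 → 0: weight = 3, length = 1, mean = 3/1 ≈ 3.000
  cycle 1 → 1: weight = 2, length = 1, mean = 2/1 ≈ 2.000
  cycle 2 → 2: weight = 2, length = 1, mean = 2/1 ≈ 2.000
  cycle 0 → 1 → 0: weight = 12, length = 2, mean = 12/2 ≈ 6.000
  cycle 0 → 2 → 0: weight = 10, length = 2, mean = 10/2 ≈ 5.000
  cycle 1 → 0 → 1: weight = 12, length = 2, mean = 12/2 ≈ 6.000
Minimum mean = 2.000, attained e.g. along the cycle 1 → 1 with weight 2 and length 1. So λ(A) = 2/1 = 2.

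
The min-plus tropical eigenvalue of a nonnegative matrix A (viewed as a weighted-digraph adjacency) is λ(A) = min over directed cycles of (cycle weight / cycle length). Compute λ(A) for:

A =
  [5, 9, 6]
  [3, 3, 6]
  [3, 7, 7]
λ(A) = 3

Enumerate directed cycles and compute their means (weight / length). Sample:
  cycle 0 → 0: weight = 5, length = 1, mean = 5/1 ≈ 5.000
  cycle 1 → 1: weight = 3, length = 1, mean = 3/1 ≈ 3.000
  cycle 2 → 2: weight = 7, length = 1, mean = 7/1 ≈ 7.000
  cycle 0 → 1 → 0: weight = 12, length = 2, mean = 12/2 ≈ 6.000
  cycle 0 → 2 → 0: weight = 9, length = 2, mean = 9/2 ≈ 4.500
  cycle 1 → 0 → 1: weight = 12, length = 2, mean = 12/2 ≈ 6.000
Minimum mean = 3.000, attained e.g. along the cycle 1 → 1 with weight 3 and length 1. So λ(A) = 3/1 = 3.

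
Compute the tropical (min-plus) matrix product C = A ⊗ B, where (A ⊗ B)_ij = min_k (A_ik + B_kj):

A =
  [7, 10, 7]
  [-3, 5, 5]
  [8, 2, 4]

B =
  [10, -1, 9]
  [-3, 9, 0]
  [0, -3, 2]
A ⊗ B =
  [7, 4, 9]
  [2, -4, 5]
  [-1, 1, 2]

Apply the min-plus product entry-by-entry:
  C[0][0] = min over k of (A[0][0] + B[0][0] = 7 + 10 = 17, A[0][1] + B[1][0] = 10 + -3 = 7, A[0][2] + B[2][0] = 7 + 0 = 7) = 7 (attained at k = 1)
  C[0][1] = min over k of (A[0][0] + B[0][1] = 7 + -1 = 6, A[0][1] + B[1][1] = 10 + 9 = 19, A[0][2] + B[2][1] = 7 + -3 = 4) = 4 (attained at k = 2)
  C[0][2] = min over k of (A[0][0] + B[0][2] = 7 + 9 = 16, A[0][1] + B[1][2] = 10 + 0 = 10, A[0][2] + B[2][2] = 7 + 2 = 9) = 9 (attained at k = 2)
  C[1][0] = min over k of (A[1][0] + B[0][0] = -3 + 10 = 7, A[1][1] + B[1][0] = 5 + -3 = 2, A[1][2] + B[2][0] = 5 + 0 = 5) = 2 (attained at k = 1)
  C[1][1] = min over k of (A[1][0] + B[0][1] = -3 + -1 = -4, A[1][1] + B[1][1] = 5 + 9 = 14, A[1][2] + B[2][1] = 5 + -3 = 2) = -4 (attained at k = 0)
  C[1][2] = min over k of (A[1][0] + B[0][2] = -3 + 9 = 6, A[1][1] + B[1][2] = 5 + 0 = 5, A[1][2] + B[2][2] = 5 + 2 = 7) = 5 (attained at k = 1)
  C[2][0] = min over k of (A[2][0] + B[0][0] = 8 + 10 = 18, A[2][1] + B[1][0] = 2 + -3 = -1, A[2][2] + B[2][0] = 4 + 0 = 4) = -1 (attained at k = 1)
  C[2][1] = min over k of (A[2][0] + B[0][1] = 8 + -1 = 7, A[2][1] + B[1][1] = 2 + 9 = 11, A[2][2] + B[2][1] = 4 + -3 = 1) = 1 (attained at k = 2)
  C[2][2] = min over k of (A[2][0] + B[0][2] = 8 + 9 = 17, A[2][1] + B[1][2] = 2 + 0 = 2, A[2][2] + B[2][2] = 4 + 2 = 6) = 2 (attained at k = 1)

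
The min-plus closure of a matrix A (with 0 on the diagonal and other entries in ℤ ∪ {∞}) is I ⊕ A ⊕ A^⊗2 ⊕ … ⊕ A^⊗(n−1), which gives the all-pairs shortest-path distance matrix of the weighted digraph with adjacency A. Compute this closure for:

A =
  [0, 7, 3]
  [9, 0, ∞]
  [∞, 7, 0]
Closure =
  [0, 7, 3]
  [9, 0, 12]
  [16, 7, 0]

This is the Floyd-Warshall all-pairs shortest-path computation. For each intermediate vertex k = 0, 1, …, 2, update dist[i][j] ← min(dist[i][j], dist[i][k] + dist[k][j]). The final matrix gives, for each (i, j), the minimum total weight of any directed path from i to j (possibly empty when i = j).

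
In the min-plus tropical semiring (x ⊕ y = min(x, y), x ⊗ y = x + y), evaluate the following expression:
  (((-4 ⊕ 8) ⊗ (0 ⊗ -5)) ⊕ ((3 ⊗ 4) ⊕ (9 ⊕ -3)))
(((-4 ⊕ 8) ⊗ (0 ⊗ -5)) ⊕ ((3 ⊗ 4) ⊕ (9 ⊕ -3))) = -9

Expand innermost to outermost. Recall ⊕ takes the minimum of its arguments and ⊗ takes their sum. Working out the expression (((-4 ⊕ 8) ⊗ (0 ⊗ -5)) ⊕ ((3 ⊗ 4) ⊕ (9 ⊕ -3))) gives -9.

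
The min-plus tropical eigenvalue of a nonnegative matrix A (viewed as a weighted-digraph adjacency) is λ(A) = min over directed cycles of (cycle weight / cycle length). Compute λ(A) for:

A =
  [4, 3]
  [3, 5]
λ(A) = 3

Enumerate directed cycles and compute their means (weight / length). Sample:
  cycle 0 → 0: weight = 4, length = 1, mean = 4/1 ≈ 4.000
  cycle 1 → 1: weight = 5, length = 1, mean = 5/1 ≈ 5.000
  cycle 0 → 1 → 0: weight = 6, length = 2, mean = 6/2 ≈ 3.000
  cycle 1 → 0 → 1: weight = 6, length = 2, mean = 6/2 ≈ 3.000
Minimum mean = 3.000, attained e.g. along the cycle 0 → 1 → 0 with weight 6 and length 2. So λ(A) = 6/2 = 3.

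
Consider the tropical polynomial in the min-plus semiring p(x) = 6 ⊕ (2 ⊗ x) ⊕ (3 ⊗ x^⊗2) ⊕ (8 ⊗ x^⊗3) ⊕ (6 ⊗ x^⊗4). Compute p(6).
p(6) = 6

A tropical monomial a ⊗ x^⊗i evaluates to a + i · x. Evaluating each term at x = 6:
  Term 0 contributes 6 + 0 · 6 = 6
  Term 1 contributes 2 + 1 · 6 = 8
  Term 2 contributes 3 + 2 · 6 = 15
  Term 3 contributes 8 + 3 · 6 = 26
  Term 4 contributes 6 + 4 · 6 = 30
p(6) = ⊕ of these = min[6, 8, 15, 26, 30] = 6.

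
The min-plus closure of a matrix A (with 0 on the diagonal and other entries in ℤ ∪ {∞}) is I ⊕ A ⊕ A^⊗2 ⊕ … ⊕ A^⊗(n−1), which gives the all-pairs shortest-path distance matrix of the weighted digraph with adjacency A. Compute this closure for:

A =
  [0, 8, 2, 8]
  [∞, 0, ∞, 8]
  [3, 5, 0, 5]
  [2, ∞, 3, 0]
Closure =
  [0, 7, 2, 7]
  [10, 0, 11, 8]
  [3, 5, 0, 5]
  [2, 8, 3, 0]

This is the Floyd-Warshall all-pairs shortest-path computation. For each intermediate vertex k = 0, 1, …, 3, update dist[i][j] ← min(dist[i][j], dist[i][k] + dist[k][j]). The final matrix gives, for each (i, j), the minimum total weight of any directed path from i to j (possibly empty when i = j).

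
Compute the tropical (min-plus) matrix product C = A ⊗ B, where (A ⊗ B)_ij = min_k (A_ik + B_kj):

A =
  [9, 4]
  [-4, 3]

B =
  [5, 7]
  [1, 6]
A ⊗ B =
  [5, 10]
  [1, 3]

Apply the min-plus product entry-by-entry:
  C[0][0] = min over k of (A[0][0] + B[0][0] = 9 + 5 = 14, A[0][1] + B[1][0] = 4 + 1 = 5) = 5 (attained at k = 1)
  C[0][1] = min over k of (A[0][0] + B[0][1] = 9 + 7 = 16, A[0][1] + B[1][1] = 4 + 6 = 10) = 10 (attained at k = 1)
  C[1][0] = min over k of (A[1][0] + B[0][0] = -4 + 5 = 1, A[1][1] + B[1][0] = 3 + 1 = 4) = 1 (attained at k = 0)
  C[1][1] = min over k of (A[1][0] + B[0][1] = -4 + 7 = 3, A[1][1] + B[1][1] = 3 + 6 = 9) = 3 (attained at k = 0)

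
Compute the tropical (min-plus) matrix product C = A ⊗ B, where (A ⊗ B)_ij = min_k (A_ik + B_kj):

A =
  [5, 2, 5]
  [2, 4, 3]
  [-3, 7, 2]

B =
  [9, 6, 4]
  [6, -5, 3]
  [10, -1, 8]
A ⊗ B =
  [8, -3, 5]
  [10, -1, 6]
  [6, 1, 1]

Apply the min-plus product entry-by-entry:
  C[0][0] = min over k of (A[0][0] + B[0][0] = 5 + 9 = 14, A[0][1] + B[1][0] = 2 + 6 = 8, A[0][2] + B[2][0] = 5 + 10 = 15) = 8 (attained at k = 1)
  C[0][1] = min over k of (A[0][0] + B[0][1] = 5 + 6 = 11, A[0][1] + B[1][1] = 2 + -5 = -3, A[0][2] + B[2][1] = 5 + -1 = 4) = -3 (attained at k = 1)
  C[0][2] = min over k of (A[0][0] + B[0][2] = 5 + 4 = 9, A[0][1] + B[1][2] = 2 + 3 = 5, A[0][2] + B[2][2] = 5 + 8 = 13) = 5 (attained at k = 1)
  C[1][0] = min over k of (A[1][0] + B[0][0] = 2 + 9 = 11, A[1][1] + B[1][0] = 4 + 6 = 10, A[1][2] + B[2][0] = 3 + 10 = 13) = 10 (attained at k = 1)
  C[1][1] = min over k of (A[1][0] + B[0][1] = 2 + 6 = 8, A[1][1] + B[1][1] = 4 + -5 = -1, A[1][2] + B[2][1] = 3 + -1 = 2) = -1 (attained at k = 1)
  C[1][2] = min over k of (A[1][0] + B[0][2] = 2 + 4 = 6, A[1][1] + B[1][2] = 4 + 3 = 7, A[1][2] + B[2][2] = 3 + 8 = 11) = 6 (attained at k = 0)
  C[2][0] = min over k of (A[2][0] + B[0][0] = -3 + 9 = 6, A[2][1] + B[1][0] = 7 + 6 = 13, A[2][2] + B[2][0] = 2 + 10 = 12) = 6 (attained at k = 0)
  C[2][1] = min over k of (A[2][0] + B[0][1] = -3 + 6 = 3, A[2][1] + B[1][1] = 7 + -5 = 2, A[2][2] + B[2][1] = 2 + -1 = 1) = 1 (attained at k = 2)
  C[2][2] = min over k of (A[2][0] + B[0][2] = -3 + 4 = 1, A[2][1] + B[1][2] = 7 + 3 = 10, A[2][2] + B[2][2] = 2 + 8 = 10) = 1 (attained at k = 0)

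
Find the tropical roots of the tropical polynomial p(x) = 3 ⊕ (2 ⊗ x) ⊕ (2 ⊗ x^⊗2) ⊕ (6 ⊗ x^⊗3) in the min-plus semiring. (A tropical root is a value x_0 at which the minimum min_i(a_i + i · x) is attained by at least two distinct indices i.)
Roots: {-4, 0, 1}

Each tropical root is a break point of the lower envelope of the lines y = a_i + i · x (there are 4 lines, with slopes 0, 1, ..., 3). Only the lines that attain the minimum somewhere contribute to roots; other lines are dominated. Here the surviving (envelope) indices are i = 3, i = 2, i = 1, i = 0.
Intersections between consecutive envelope lines give the roots: for adjacent envelope indices i < j the intersection is x = (a_i − a_j) / (j − i). Reading off the sorted break points: {-4, 0, 1}.
Verification: at each break x_0, at least two indices attain the minimum of min_i(a_i + i · x_0).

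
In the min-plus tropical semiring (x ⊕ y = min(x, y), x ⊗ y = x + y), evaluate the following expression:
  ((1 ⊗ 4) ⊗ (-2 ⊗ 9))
((1 ⊗ 4) ⊗ (-2 ⊗ 9)) = 12

Expand innermost to outermost. Recall ⊕ takes the minimum of its arguments and ⊗ takes their sum. Working out the expression ((1 ⊗ 4) ⊗ (-2 ⊗ 9)) gives 12.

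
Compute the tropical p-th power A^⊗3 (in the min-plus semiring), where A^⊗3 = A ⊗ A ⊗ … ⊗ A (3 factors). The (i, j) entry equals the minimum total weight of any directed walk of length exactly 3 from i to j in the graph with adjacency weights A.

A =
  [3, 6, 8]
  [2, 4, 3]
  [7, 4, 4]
A^⊗3 =
  [9, 12, 12]
  [8, 11, 10]
  [9, 11, 11]

Each entry (A^⊗3)_ij equals the minimum over all length-3 walks i = v_0 → v_1 → … → v_3 = j of Σ_t A[v_t][v_{t+1}]. For example, for (i, j) = (0, 2) we minimise over 9 possible intermediate vertex sequences; the minimum is 12, attained along the walk 0 → 0 → 1 → 2.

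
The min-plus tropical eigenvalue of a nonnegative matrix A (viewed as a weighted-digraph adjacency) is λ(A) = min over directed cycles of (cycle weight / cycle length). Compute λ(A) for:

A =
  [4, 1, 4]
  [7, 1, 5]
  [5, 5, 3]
λ(A) = 1

Enumerate directed cycles and compute their means (weight / length). Sample:
  cycle 0 → 0: weight = 4, length = 1, mean = 4/1 ≈ 4.000
  cycle 1 → 1: weight = 1, length = 1, mean = 1/1 ≈ 1.000
  cycle 2 → 2: weight = 3, length = 1, mean = 3/1 ≈ 3.000
  cycle 0 → 1 → 0: weight = 8, length = 2, mean = 8/2 ≈ 4.000
  cycle 0 → 2 → 0: weight = 9, length = 2, mean = 9/2 ≈ 4.500
  cycle 1 → 0 → 1: weight = 8, length = 2, mean = 8/2 ≈ 4.000
Minimum mean = 1.000, attained e.g. along the cycle 1 → 1 with weight 1 and length 1. So λ(A) = 1/1 = 1.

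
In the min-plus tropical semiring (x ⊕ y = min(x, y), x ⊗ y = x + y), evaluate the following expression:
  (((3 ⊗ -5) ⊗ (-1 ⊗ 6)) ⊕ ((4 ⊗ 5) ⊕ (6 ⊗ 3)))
(((3 ⊗ -5) ⊗ (-1 ⊗ 6)) ⊕ ((4 ⊗ 5) ⊕ (6 ⊗ 3))) = 3

Expand innermost to outermost. Recall ⊕ takes the minimum of its arguments and ⊗ takes their sum. Working out the expression (((3 ⊗ -5) ⊗ (-1 ⊗ 6)) ⊕ ((4 ⊗ 5) ⊕ (6 ⊗ 3))) gives 3.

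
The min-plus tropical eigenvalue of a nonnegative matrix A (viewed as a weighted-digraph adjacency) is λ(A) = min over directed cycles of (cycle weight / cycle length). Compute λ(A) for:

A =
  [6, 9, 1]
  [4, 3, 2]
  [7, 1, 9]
λ(A) = 3/2

Enumerate directed cycles and compute their means (weight / length). Sample:
  cycle 0 → 0: weight = 6, length = 1, mean = 6/1 ≈ 6.000
  cycle 1 → 1: weight = 3, length = 1, mean = 3/1 ≈ 3.000
  cycle 2 → 2: weight = 9, length = 1, mean = 9/1 ≈ 9.000
  cycle 0 → 1 → 0: weight = 13, length = 2, mean = 13/2 ≈ 6.500
  cycle 0 → 2 → 0: weight = 8, length = 2, mean = 8/2 ≈ 4.000
  cycle 1 → 0 → 1: weight = 13, length = 2, mean = 13/2 ≈ 6.500
Minimum mean = 1.500, attained e.g. along the cycle 1 → 2 → 1 with weight 3 and length 2. So λ(A) = 3/2 = 3/2.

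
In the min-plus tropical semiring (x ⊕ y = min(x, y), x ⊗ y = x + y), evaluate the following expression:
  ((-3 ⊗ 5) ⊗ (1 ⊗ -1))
((-3 ⊗ 5) ⊗ (1 ⊗ -1)) = 2

Expand innermost to outermost. Recall ⊕ takes the minimum of its arguments and ⊗ takes their sum. Working out the expression ((-3 ⊗ 5) ⊗ (1 ⊗ -1)) gives 2.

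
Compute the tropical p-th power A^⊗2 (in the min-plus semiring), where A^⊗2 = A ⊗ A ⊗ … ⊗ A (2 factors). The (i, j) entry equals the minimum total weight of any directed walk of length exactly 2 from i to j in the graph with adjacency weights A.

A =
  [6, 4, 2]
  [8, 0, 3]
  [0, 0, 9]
A^⊗2 =
  [2, 2, 7]
  [3, 0, 3]
  [6, 0, 2]

Each entry (A^⊗2)_ij equals the minimum over all length-2 walks i = v_0 → v_1 → … → v_2 = j of Σ_t A[v_t][v_{t+1}]. For example, for (i, j) = (0, 2) we minimise over 3 possible intermediate vertex sequences; the minimum is 7, attained along the walk 0 → 1 → 2.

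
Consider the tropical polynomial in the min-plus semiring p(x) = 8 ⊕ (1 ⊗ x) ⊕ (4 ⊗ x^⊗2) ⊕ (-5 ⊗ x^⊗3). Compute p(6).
p(6) = 7

A tropical monomial a ⊗ x^⊗i evaluates to a + i · x. Evaluating each term at x = 6:
  Term 0 contributes 8 + 0 · 6 = 8
  Term 1 contributes 1 + 1 · 6 = 7
  Term 2 contributes 4 + 2 · 6 = 16
  Term 3 contributes -5 + 3 · 6 = 13
p(6) = ⊕ of these = min[8, 7, 16, 13] = 7.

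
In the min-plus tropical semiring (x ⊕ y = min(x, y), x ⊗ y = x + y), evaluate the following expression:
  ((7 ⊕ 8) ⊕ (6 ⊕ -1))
((7 ⊕ 8) ⊕ (6 ⊕ -1)) = -1

Expand innermost to outermost. Recall ⊕ takes the minimum of its arguments and ⊗ takes their sum. Working out the expression ((7 ⊕ 8) ⊕ (6 ⊕ -1)) gives -1.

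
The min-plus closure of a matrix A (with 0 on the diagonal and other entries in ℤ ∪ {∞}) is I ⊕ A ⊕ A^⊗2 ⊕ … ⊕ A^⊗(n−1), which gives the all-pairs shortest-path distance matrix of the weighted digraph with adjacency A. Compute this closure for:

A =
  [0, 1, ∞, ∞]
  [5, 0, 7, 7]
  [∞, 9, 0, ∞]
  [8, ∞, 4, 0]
Closure =
  [0, 1, 8, 8]
  [5, 0, 7, 7]
  [14, 9, 0, 16]
  [8, 9, 4, 0]

This is the Floyd-Warshall all-pairs shortest-path computation. For each intermediate vertex k = 0, 1, …, 3, update dist[i][j] ← min(dist[i][j], dist[i][k] + dist[k][j]). The final matrix gives, for each (i, j), the minimum total weight of any directed path from i to j (possibly empty when i = j).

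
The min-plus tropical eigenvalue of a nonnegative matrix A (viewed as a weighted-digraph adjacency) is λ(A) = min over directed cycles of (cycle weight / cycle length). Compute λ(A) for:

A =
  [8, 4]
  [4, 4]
λ(A) = 4

Enumerate directed cycles and compute their means (weight / length). Sample:
  cycle 0 → 0: weight = 8, length = 1, mean = 8/1 ≈ 8.000
  cycle 1 → 1: weight = 4, length = 1, mean = 4/1 ≈ 4.000
  cycle 0 → 1 → 0: weight = 8, length = 2, mean = 8/2 ≈ 4.000
  cycle 1 → 0 → 1: weight = 8, length = 2, mean = 8/2 ≈ 4.000
Minimum mean = 4.000, attained e.g. along the cycle 1 → 1 with weight 4 and length 1. So λ(A) = 4/1 = 4.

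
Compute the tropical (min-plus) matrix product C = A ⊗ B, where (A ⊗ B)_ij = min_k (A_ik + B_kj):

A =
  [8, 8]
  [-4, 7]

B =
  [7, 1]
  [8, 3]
A ⊗ B =
  [15, 9]
  [3, -3]

Apply the min-plus product entry-by-entry:
  C[0][0] = min over k of (A[0][0] + B[0][0] = 8 + 7 = 15, A[0][1] + B[1][0] = 8 + 8 = 16) = 15 (attained at k = 0)
  C[0][1] = min over k of (A[0][0] + B[0][1] = 8 + 1 = 9, A[0][1] + B[1][1] = 8 + 3 = 11) = 9 (attained at k = 0)
  C[1][0] = min over k of (A[1][0] + B[0][0] = -4 + 7 = 3, A[1][1] + B[1][0] = 7 + 8 = 15) = 3 (attained at k = 0)
  C[1][1] = min over k of (A[1][0] + B[0][1] = -4 + 1 = -3, A[1][1] + B[1][1] = 7 + 3 = 10) = -3 (attained at k = 0)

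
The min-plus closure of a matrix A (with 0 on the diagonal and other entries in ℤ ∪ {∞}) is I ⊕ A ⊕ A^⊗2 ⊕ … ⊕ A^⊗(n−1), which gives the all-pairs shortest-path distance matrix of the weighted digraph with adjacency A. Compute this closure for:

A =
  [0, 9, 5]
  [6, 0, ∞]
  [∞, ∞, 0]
Closure =
  [0, 9, 5]
  [6, 0, 11]
  [∞, ∞, 0]

This is the Floyd-Warshall all-pairs shortest-path computation. For each intermediate vertex k = 0, 1, …, 2, update dist[i][j] ← min(dist[i][j], dist[i][k] + dist[k][j]). The final matrix gives, for each (i, j), the minimum total weight of any directed path from i to j (possibly empty when i = j).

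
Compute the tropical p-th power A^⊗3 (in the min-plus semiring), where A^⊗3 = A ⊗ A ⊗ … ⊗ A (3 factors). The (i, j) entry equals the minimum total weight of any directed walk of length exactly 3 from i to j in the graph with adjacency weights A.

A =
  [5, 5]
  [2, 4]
A^⊗3 =
  [11, 12]
  [9, 11]

Each entry (A^⊗3)_ij equals the minimum over all length-3 walks i = v_0 → v_1 → … → v_3 = j of Σ_t A[v_t][v_{t+1}]. For example, for (i, j) = (0, 1) we minimise over 4 possible intermediate vertex sequences; the minimum is 12, attained along the walk 0 → 1 → 0 → 1.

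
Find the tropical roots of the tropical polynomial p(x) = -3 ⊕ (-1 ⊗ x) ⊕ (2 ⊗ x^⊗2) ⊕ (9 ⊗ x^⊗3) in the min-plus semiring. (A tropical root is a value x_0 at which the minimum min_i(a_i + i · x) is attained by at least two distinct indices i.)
Roots: {-7, -3, -2}

Each tropical root is a break point of the lower envelope of the lines y = a_i + i · x (there are 4 lines, with slopes 0, 1, ..., 3). Only the lines that attain the minimum somewhere contribute to roots; other lines are dominated. Here the surviving (envelope) indices are i = 3, i = 2, i = 1, i = 0.
Intersections between consecutive envelope lines give the roots: for adjacent envelope indices i < j the intersection is x = (a_i − a_j) / (j − i). Reading off the sorted break points: {-7, -3, -2}.
Verification: at each break x_0, at least two indices attain the minimum of min_i(a_i + i · x_0).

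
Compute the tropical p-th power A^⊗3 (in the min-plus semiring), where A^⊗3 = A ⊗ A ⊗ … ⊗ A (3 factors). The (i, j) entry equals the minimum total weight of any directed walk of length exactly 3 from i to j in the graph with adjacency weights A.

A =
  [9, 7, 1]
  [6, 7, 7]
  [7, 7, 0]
A^⊗3 =
  [8, 8, 1]
  [14, 14, 7]
  [7, 7, 0]

Each entry (A^⊗3)_ij equals the minimum over all length-3 walks i = v_0 → v_1 → … → v_3 = j of Σ_t A[v_t][v_{t+1}]. For example, for (i, j) = (0, 2) we minimise over 9 possible intermediate vertex sequences; the minimum is 1, attained along the walk 0 → 2 → 2 → 2.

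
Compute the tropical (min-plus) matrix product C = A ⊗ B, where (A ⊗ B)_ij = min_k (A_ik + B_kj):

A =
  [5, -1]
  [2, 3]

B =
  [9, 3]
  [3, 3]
A ⊗ B =
  [2, 2]
  [6, 5]

Apply the min-plus product entry-by-entry:
  C[0][0] = min over k of (A[0][0] + B[0][0] = 5 + 9 = 14, A[0][1] + B[1][0] = -1 + 3 = 2) = 2 (attained at k = 1)
  C[0][1] = min over k of (A[0][0] + B[0][1] = 5 + 3 = 8, A[0][1] + B[1][1] = -1 + 3 = 2) = 2 (attained at k = 1)
  C[1][0] = min over k of (A[1][0] + B[0][0] = 2 + 9 = 11, A[1][1] + B[1][0] = 3 + 3 = 6) = 6 (attained at k = 1)
  C[1][1] = min over k of (A[1][0] + B[0][1] = 2 + 3 = 5, A[1][1] + B[1][1] = 3 + 3 = 6) = 5 (attained at k = 0)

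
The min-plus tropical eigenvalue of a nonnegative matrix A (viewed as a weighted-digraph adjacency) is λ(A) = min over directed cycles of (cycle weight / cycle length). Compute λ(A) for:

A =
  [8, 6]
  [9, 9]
λ(A) = 15/2

Enumerate directed cycles and compute their means (weight / length). Sample:
  cycle 0 → 0: weight = 8, length = 1, mean = 8/1 ≈ 8.000
  cycle 1 → 1: weight = 9, length = 1, mean = 9/1 ≈ 9.000
  cycle 0 → 1 → 0: weight = 15, length = 2, mean = 15/2 ≈ 7.500
  cycle 1 → 0 → 1: weight = 15, length = 2, mean = 15/2 ≈ 7.500
Minimum mean = 7.500, attained e.g. along the cycle 0 → 1 → 0 with weight 15 and length 2. So λ(A) = 15/2 = 15/2.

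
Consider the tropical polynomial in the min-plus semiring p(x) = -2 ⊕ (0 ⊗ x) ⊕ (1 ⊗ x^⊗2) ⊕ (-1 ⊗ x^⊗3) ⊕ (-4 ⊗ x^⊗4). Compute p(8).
p(8) = -2

A tropical monomial a ⊗ x^⊗i evaluates to a + i · x. Evaluating each term at x = 8:
  Term 0 contributes -2 + 0 · 8 = -2
  Term 1 contributes 0 + 1 · 8 = 8
  Term 2 contributes 1 + 2 · 8 = 17
  Term 3 contributes -1 + 3 · 8 = 23
  Term 4 contributes -4 + 4 · 8 = 28
p(8) = ⊕ of these = min[-2, 8, 17, 23, 28] = -2.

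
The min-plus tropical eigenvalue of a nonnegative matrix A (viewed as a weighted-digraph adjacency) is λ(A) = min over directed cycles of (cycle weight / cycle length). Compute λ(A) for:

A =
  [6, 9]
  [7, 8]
λ(A) = 6

Enumerate directed cycles and compute their means (weight / length). Sample:
  cycle 0 → 0: weight = 6, length = 1, mean = 6/1 ≈ 6.000
  cycle 1 → 1: weight = 8, length = 1, mean = 8/1 ≈ 8.000
  cycle 0 → 1 → 0: weight = 16, length = 2, mean = 16/2 ≈ 8.000
  cycle 1 → 0 → 1: weight = 16, length = 2, mean = 16/2 ≈ 8.000
Minimum mean = 6.000, attained e.g. along the cycle 0 → 0 with weight 6 and length 1. So λ(A) = 6/1 = 6.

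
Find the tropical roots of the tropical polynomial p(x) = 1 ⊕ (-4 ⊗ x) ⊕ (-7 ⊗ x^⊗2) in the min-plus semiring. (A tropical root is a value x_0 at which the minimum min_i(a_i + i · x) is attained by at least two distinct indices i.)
Roots: {3, 5}

Each tropical root is a break point of the lower envelope of the lines y = a_i + i · x (there are 3 lines, with slopes 0, 1, ..., 2). Only the lines that attain the minimum somewhere contribute to roots; other lines are dominated. Here the surviving (envelope) indices are i = 2, i = 1, i = 0.
Intersections between consecutive envelope lines give the roots: for adjacent envelope indices i < j the intersection is x = (a_i − a_j) / (j − i). Reading off the sorted break points: {3, 5}.
Verification: at each break x_0, at least two indices attain the minimum of min_i(a_i + i · x_0).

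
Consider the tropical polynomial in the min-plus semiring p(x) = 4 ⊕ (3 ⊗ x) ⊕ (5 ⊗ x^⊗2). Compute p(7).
p(7) = 4

A tropical monomial a ⊗ x^⊗i evaluates to a + i · x. Evaluating each term at x = 7:
  Term 0 contributes 4 + 0 · 7 = 4
  Term 1 contributes 3 + 1 · 7 = 10
  Term 2 contributes 5 + 2 · 7 = 19
p(7) = ⊕ of these = min[4, 10, 19] = 4.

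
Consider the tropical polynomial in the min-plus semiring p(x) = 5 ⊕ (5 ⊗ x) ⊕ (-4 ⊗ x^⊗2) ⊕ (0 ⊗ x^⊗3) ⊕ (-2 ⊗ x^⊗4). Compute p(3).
p(3) = 2

A tropical monomial a ⊗ x^⊗i evaluates to a + i · x. Evaluating each term at x = 3:
  Term 0 contributes 5 + 0 · 3 = 5
  Term 1 contributes 5 + 1 · 3 = 8
  Term 2 contributes -4 + 2 · 3 = 2
  Term 3 contributes 0 + 3 · 3 = 9
  Term 4 contributes -2 + 4 · 3 = 10
p(3) = ⊕ of these = min[5, 8, 2, 9, 10] = 2.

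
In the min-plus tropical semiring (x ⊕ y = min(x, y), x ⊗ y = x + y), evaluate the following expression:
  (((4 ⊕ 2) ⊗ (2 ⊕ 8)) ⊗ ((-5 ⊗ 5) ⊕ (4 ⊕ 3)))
(((4 ⊕ 2) ⊗ (2 ⊕ 8)) ⊗ ((-5 ⊗ 5) ⊕ (4 ⊕ 3))) = 4

Expand innermost to outermost. Recall ⊕ takes the minimum of its arguments and ⊗ takes their sum. Working out the expression (((4 ⊕ 2) ⊗ (2 ⊕ 8)) ⊗ ((-5 ⊗ 5) ⊕ (4 ⊕ 3))) gives 4.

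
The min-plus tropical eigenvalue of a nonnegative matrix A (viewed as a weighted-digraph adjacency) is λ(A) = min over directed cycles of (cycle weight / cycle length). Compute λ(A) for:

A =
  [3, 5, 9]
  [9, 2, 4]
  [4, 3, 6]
λ(A) = 2

Enumerate directed cycles and compute their means (weight / length). Sample:
  cycle 0 → 0: weight = 3, length = 1, mean = 3/1 ≈ 3.000
  cycle 1 → 1: weight = 2, length = 1, mean = 2/1 ≈ 2.000
  cycle 2 → 2: weight = 6, length = 1, mean = 6/1 ≈ 6.000
  cycle 0 → 1 → 0: weight = 14, length = 2, mean = 14/2 ≈ 7.000
  cycle 0 → 2 → 0: weight = 13, length = 2, mean = 13/2 ≈ 6.500
  cycle 1 → 0 → 1: weight = 14, length = 2, mean = 14/2 ≈ 7.000
Minimum mean = 2.000, attained e.g. along the cycle 1 → 1 with weight 2 and length 1. So λ(A) = 2/1 = 2.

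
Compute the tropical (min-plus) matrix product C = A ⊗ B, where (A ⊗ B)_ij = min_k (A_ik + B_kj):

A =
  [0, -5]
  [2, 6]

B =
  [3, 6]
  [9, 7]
A ⊗ B =
  [3, 2]
  [5, 8]

Apply the min-plus product entry-by-entry:
  C[0][0] = min over k of (A[0][0] + B[0][0] = 0 + 3 = 3, A[0][1] + B[1][0] = -5 + 9 = 4) = 3 (attained at k = 0)
  C[0][1] = min over k of (A[0][0] + B[0][1] = 0 + 6 = 6, A[0][1] + B[1][1] = -5 + 7 = 2) = 2 (attained at k = 1)
  C[1][0] = min over k of (A[1][0] + B[0][0] = 2 + 3 = 5, A[1][1] + B[1][0] = 6 + 9 = 15) = 5 (attained at k = 0)
  C[1][1] = min over k of (A[1][0] + B[0][1] = 2 + 6 = 8, A[1][1] + B[1][1] = 6 + 7 = 13) = 8 (attained at k = 0)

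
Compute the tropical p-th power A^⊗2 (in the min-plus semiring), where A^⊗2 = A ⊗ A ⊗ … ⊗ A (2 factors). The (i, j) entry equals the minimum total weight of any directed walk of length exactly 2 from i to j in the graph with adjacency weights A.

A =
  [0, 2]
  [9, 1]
A^⊗2 =
  [0, 2]
  [9, 2]

Each entry (A^⊗2)_ij equals the minimum over all length-2 walks i = v_0 → v_1 → … → v_2 = j of Σ_t A[v_t][v_{t+1}]. For example, for (i, j) = (0, 1) we minimise over 2 possible intermediate vertex sequences; the minimum is 2, attained along the walk 0 → 0 → 1.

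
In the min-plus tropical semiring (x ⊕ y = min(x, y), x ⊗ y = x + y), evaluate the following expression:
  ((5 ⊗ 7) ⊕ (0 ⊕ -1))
((5 ⊗ 7) ⊕ (0 ⊕ -1)) = -1

Expand innermost to outermost. Recall ⊕ takes the minimum of its arguments and ⊗ takes their sum. Working out the expression ((5 ⊗ 7) ⊕ (0 ⊕ -1)) gives -1.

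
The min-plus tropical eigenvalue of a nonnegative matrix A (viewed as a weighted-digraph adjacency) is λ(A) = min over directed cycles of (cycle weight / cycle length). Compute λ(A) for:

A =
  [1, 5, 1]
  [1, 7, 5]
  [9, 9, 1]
λ(A) = 1

Enumerate directed cycles and compute their means (weight / length). Sample:
  cycle 0 → 0: weight = 1, length = 1, mean = 1/1 ≈ 1.000
  cycle 1 → 1: weight = 7, length = 1, mean = 7/1 ≈ 7.000
  cycle 2 → 2: weight = 1, length = 1, mean = 1/1 ≈ 1.000
  cycle 0 → 1 → 0: weight = 6, length = 2, mean = 6/2 ≈ 3.000
  cycle 0 → 2 → 0: weight = 10, length = 2, mean = 10/2 ≈ 5.000
  cycle 1 → 0 → 1: weight = 6, length = 2, mean = 6/2 ≈ 3.000
Minimum mean = 1.000, attained e.g. along the cycle 0 → 0 with weight 1 and length 1. So λ(A) = 1/1 = 1.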